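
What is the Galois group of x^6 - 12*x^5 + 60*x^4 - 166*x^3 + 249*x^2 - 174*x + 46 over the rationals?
The polynomial f is an irreducible sextic over Q, so G = Gal(f/Q) is one of the 16 transitive subgroups 6T1, ..., 6T16 of S_6. The discriminant of f is 304930925568, which is not a perfect square, so G is not contained in A_6. The transitive groups of degree 6 not contained in A_6 are: C_6 (6T1, order 6), S_3 (6T2, order 6), D_6 (6T3, order 12), C_3 x S_3 (6T5, order 18), A_4 x C_2 (6T6, order 24), S_4 (6T8, order 24), S_3 x S_3 (6T9, order 36), S_4 x C_2 (6T11, order 48), (S_3 x S_3) : C_2 (6T13, order 72), PGL(2,5) (6T14, order 120), S_6 (6T16, order 720). By Dedekind's theorem, for a prime p not dividing disc(f) the degrees of the irreducible factors of f mod p form the cycle type of an element of G. Factoring f modulo the 79 such primes p <= 421 (skipping 2, 3, 41, which divide the discriminant), each new pattern first appears at: mod 5: f = (x^2 + 2)(x^2 + x + 2)(x^2 + 2x + 4), pattern 2+2+2; mod 7: f = (x^6 + 2x^5 + 4x^4 + 2x^3 + 4x^2 + x + 4), pattern 6; mod 11: f = (x + 3)(x + 8)(x^2 + 2x + 10)(x^2 + 8x + 10), pattern 2+2+1+1; mod 13: f = (x^3 + 7x^2 + 9)(x^3 + 7x^2 + 11x + 8), pattern 3+3; mod 61: f = (x + 19)(x + 28)(x + 35)(x + 40)(x + 53)(x + 57), pattern 1+1+1+1+1+1. No other pattern occurs in this range, so the set of observed cycle types is {2+2+2, 6, 2+2+1+1, 3+3, 1+1+1+1+1+1}. The candidates containing elements of all these cycle types are D_6 (6T3) of order 12, A_4 x C_2 (6T6) of order 24, S_3 x S_3 (6T9) of order 36, S_4 x C_2 (6T11) of order 48, (S_3 x S_3) : C_2 (6T13) of order 72, PGL(2,5) (6T14) of order 120, S_6 (6T16) of order 720; the others are excluded. The observed types are precisely the cycle types that occur in D_6 (6T3). Each of the other remaining candidates has further cycle types, and by the Chebotarev density theorem the matching factorization patterns would occur for a proportion of primes equal to their share of the group: A_4 x C_2 (6T6) additionally contains elements of type 2+1+1+1+1 (3 of its 24 elements, about 12% of primes); S_3 x S_3 (6T9) additionally contains elements of type 3+1+1+1 (4 of its 36 elements, about 11% of primes); S_4 x C_2 (6T11) additionally contains elements of type 4+2, 4+1+1, 2+1+1+1+1 (15 of its 48 elements, about 31% of primes); (S_3 x S_3) : C_2 (6T13) additionally contains elements of type 4+2, 3+2+1, 3+1+1+1, 2+1+1+1+1 (40 of its 72 elements, about 56% of primes); PGL(2,5) (6T14) additionally contains elements of type 5+1, 4+1+1 (54 of its 120 elements, about 45% of primes); S_6 (6T16) additionally contains elements of type 5+1, 4+2, 4+1+1, 3+2+1, 3+1+1+1, 2+1+1+1+1 (499 of its 720 elements, about 69% of primes). None of the 79 primes tested shows any such pattern (for each of these groups the chance of that is below 10^-4), which rules them out. Hence G = D_6 (6T3), of order 12.

D_6, the dihedral group of order 12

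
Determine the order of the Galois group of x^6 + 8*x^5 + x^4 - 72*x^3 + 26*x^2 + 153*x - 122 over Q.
60

The degree of the splitting field over Q equals the order of the Galois group, so first determine the group. The polynomial f is an irreducible sextic over Q, so G = Gal(f/Q) is one of the 16 transitive subgroups 6T1, ..., 6T16 of S_6. The discriminant of f is 30991489 = 5567^2, a perfect square, so G is contained in A_6. The transitive groups of degree 6 contained in A_6 are: A_4 (6T4, order 12), S_4 (6T7, order 24), (C_3 x C_3) : C_4 (6T10, order 36), PSL(2,5) (6T12, order 60), A_6 (6T15, order 360). By Dedekind's theorem, for a prime p not dividing disc(f) the degrees of the irreducible factors of f mod p form the cycle type of an element of G. Factoring f modulo the 21 such primes p <= 79 (skipping 19, which divides the discriminant), each new pattern first appears at: mod 2: f = (x)(x^5 + x^3 + 1), pattern 5+1; mod 7: f = (x^3 + 2x^2 + 4x + 2)(x^3 + 6x^2 + 6x + 2), pattern 3+3; mod 61: f = (x)(x + 1)(x^2 + 32x + 6)(x^2 + 36x + 56), pattern 2+2+1+1. No other pattern occurs in this range, so the set of observed cycle types is {5+1, 3+3, 2+2+1+1}. The candidates containing elements of all these cycle types are PSL(2,5) (6T12) of order 60, A_6 (6T15) of order 360; the others are excluded. The observed types are precisely the cycle types that occur in PSL(2,5) (6T12) (apart from the identity). Each of the other remaining candidates has further cycle types, and by the Chebotarev density theorem the matching factorization patterns would occur for a proportion of primes equal to their share of the group: A_6 (6T15) additionally contains elements of type 4+2, 3+1+1+1 (130 of its 360 elements, about 36% of primes). None of the 21 primes tested shows any such pattern (for each of these groups the chance of that is below 10^-4), which rules them out. Hence G = PSL(2,5) (6T12), of order 60. The Galois group PSL(2,5) (6T12) has order 60, so the splitting field has degree 60 over Q.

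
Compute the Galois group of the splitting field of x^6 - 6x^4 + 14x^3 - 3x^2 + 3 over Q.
The polynomial f is an irreducible sextic over Q, so G = Gal(f/Q) is one of the 16 transitive subgroups 6T1, ..., 6T16 of S_6. The discriminant of f is 19050624576 = 138024^2, a perfect square, so G is contained in A_6. The transitive groups of degree 6 contained in A_6 are: A_4 (6T4, order 12), S_4 (6T7, order 24), (C_3 x C_3) : C_4 (6T10, order 36), PSL(2,5) (6T12, order 60), A_6 (6T15, order 360). By Dedekind's theorem, for a prime p not dividing disc(f) the degrees of the irreducible factors of f mod p form the cycle type of an element of G. Factoring f modulo the 33 such primes p <= 151 (skipping 2, 3, 71, which divide the discriminant), each new pattern first appears at: mod 5: f = (x^3 + x^2 + 1)(x^3 + 4x^2 + 3), pattern 3+3; mod 17: f = (x + 2)(x + 6)(x^2 + 3x + 5)(x^2 + 6x + 6), pattern 2+2+1+1. No other pattern occurs in this range, so the set of observed cycle types is {3+3, 2+2+1+1}. The candidates containing elements of all these cycle types are A_4 (6T4) of order 12, S_4 (6T7) of order 24, (C_3 x C_3) : C_4 (6T10) of order 36, PSL(2,5) (6T12) of order 60, A_6 (6T15) of order 360; the others are excluded. The observed types are precisely the cycle types that occur in A_4 (6T4) (apart from the identity). Each of the other remaining candidates has further cycle types, and by the Chebotarev density theorem the matching factorization patterns would occur for a proportion of primes equal to their share of the group: S_4 (6T7) additionally contains elements of type 4+2 (6 of its 24 elements, about 25% of primes); (C_3 x C_3) : C_4 (6T10) additionally contains elements of type 4+2, 3+1+1+1 (22 of its 36 elements, about 61% of primes); PSL(2,5) (6T12) additionally contains elements of type 5+1 (24 of its 60 elements, about 40% of primes); A_6 (6T15) additionally contains elements of type 5+1, 4+2, 3+1+1+1 (274 of its 360 elements, about 76% of primes). None of the 33 primes tested shows any such pattern (for each of these groups the chance of that is below 10^-4), which rules them out. Hence G = A_4 (6T4), of order 12.

A_4 (order 12)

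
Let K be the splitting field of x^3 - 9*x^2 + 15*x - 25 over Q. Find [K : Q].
The degree of the splitting field over Q equals the order of the Galois group, so first determine the group. The polynomial is an irreducible cubic over Q and its discriminant is -24300, which is not a perfect square. For an irreducible cubic, a non-square discriminant gives Galois group S_3. The Galois group S_3 (3T2) has order 6, so the splitting field has degree 6 over Q.

6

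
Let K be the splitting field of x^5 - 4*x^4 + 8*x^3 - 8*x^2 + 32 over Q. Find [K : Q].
10

The degree of the splitting field over Q equals the order of the Galois group, so first determine the group. The polynomial f is an irreducible quintic over Q, so G = Gal(f/Q) is a transitive subgroup of S_5: one of C_5 (5T1, order 5), D_5 (5T2, order 10), F_20 (5T3, order 20), A_5 (5T4, order 60) or S_5 (5T5, order 120). The discriminant of f is 2316304384 = 48128^2, a perfect square, so G is contained in A_5. The transitive groups of degree 5 contained in A_5 are: C_5 (5T1, order 5), D_5 (5T2, order 10), A_5 (5T4, order 60). By Dedekind's theorem, for a prime p not dividing disc(f) the degrees of the irreducible factors of f mod p form the cycle type of an element of G. Factoring f modulo the 23 such primes p <= 97 (skipping 2, 47, which divide the discriminant), each new pattern first appears at: mod 3: f = (x^5 + 2x^4 + 2x^3 + x^2 + 2), pattern 5; mod 5: f = (x + 2)(x^2 + 3)(x^2 + 4x + 2), pattern 2+2+1; mod 83: f = (x + 4)(x + 24)(x + 30)(x + 46)(x + 58), pattern 1+1+1+1+1. No other pattern occurs in this range, so the set of observed cycle types is {5, 2+2+1, 1+1+1+1+1}. The candidates containing elements of all these cycle types are D_5 (5T2) of order 10, A_5 (5T4) of order 60; the others are excluded. The observed types are precisely the cycle types that occur in D_5 (5T2). Each of the other remaining candidates has further cycle types, and by the Chebotarev density theorem the matching factorization patterns would occur for a proportion of primes equal to their share of the group: A_5 (5T4) additionally contains elements of type 3+1+1 (20 of its 60 elements, about 33% of primes). None of the 23 primes tested shows any such pattern (for each of these groups the chance of that is below 10^-4), which rules them out. Hence G = D_5 (5T2), of order 10. The Galois group D_5 (5T2) has order 10, so the splitting field has degree 10 over Q.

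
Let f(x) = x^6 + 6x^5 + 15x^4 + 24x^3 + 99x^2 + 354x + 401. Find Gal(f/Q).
6T3: D_6

The polynomial f is an irreducible sextic over Q, so G = Gal(f/Q) is one of the 16 transitive subgroups 6T1, ..., 6T16 of S_6. The discriminant of f is -41622228172800, which is not a perfect square, so G is not contained in A_6. The transitive groups of degree 6 not contained in A_6 are: C_6 (6T1, order 6), S_3 (6T2, order 6), D_6 (6T3, order 12), C_3 x S_3 (6T5, order 18), A_4 x C_2 (6T6, order 24), S_4 (6T8, order 24), S_3 x S_3 (6T9, order 36), S_4 x C_2 (6T11, order 48), (S_3 x S_3) : C_2 (6T13, order 72), PGL(2,5) (6T14, order 120), S_6 (6T16, order 720). By Dedekind's theorem, for a prime p not dividing disc(f) the degrees of the irreducible factors of f mod p form the cycle type of an element of G. Factoring f modulo the 79 such primes p <= 431 (skipping 2, 3, 5, 11, which divide the discriminant), each new pattern first appears at: mod 7: f = (x^6 + 6x^5 + x^4 + 3x^3 + x^2 + 4x + 2), pattern 6; mod 17: f = (x + 3)(x + 15)(x^2 + 11)(x^2 + 5x + 5), pattern 2+2+1+1; mod 19: f = (x^3 + 3x^2 + x + 11)(x^3 + 3x^2 + 5x + 14), pattern 3+3; mod 23: f = (x^2 + 11x + 8)(x^2 + 19x + 17)(x^2 + 22x + 18), pattern 2+2+2; mod 43: f = (x + 14)(x + 28)(x + 29)(x + 32)(x + 34)(x + 41), pattern 1+1+1+1+1+1. No other pattern occurs in this range, so the set of observed cycle types is {6, 2+2+1+1, 3+3, 2+2+2, 1+1+1+1+1+1}. The candidates containing elements of all these cycle types are D_6 (6T3) of order 12, A_4 x C_2 (6T6) of order 24, S_3 x S_3 (6T9) of order 36, S_4 x C_2 (6T11) of order 48, (S_3 x S_3) : C_2 (6T13) of order 72, PGL(2,5) (6T14) of order 120, S_6 (6T16) of order 720; the others are excluded. The observed types are precisely the cycle types that occur in D_6 (6T3). Each of the other remaining candidates has further cycle types, and by the Chebotarev density theorem the matching factorization patterns would occur for a proportion of primes equal to their share of the group: A_4 x C_2 (6T6) additionally contains elements of type 2+1+1+1+1 (3 of its 24 elements, about 12% of primes); S_3 x S_3 (6T9) additionally contains elements of type 3+1+1+1 (4 of its 36 elements, about 11% of primes); S_4 x C_2 (6T11) additionally contains elements of type 4+2, 4+1+1, 2+1+1+1+1 (15 of its 48 elements, about 31% of primes); (S_3 x S_3) : C_2 (6T13) additionally contains elements of type 4+2, 3+2+1, 3+1+1+1, 2+1+1+1+1 (40 of its 72 elements, about 56% of primes); PGL(2,5) (6T14) additionally contains elements of type 5+1, 4+1+1 (54 of its 120 elements, about 45% of primes); S_6 (6T16) additionally contains elements of type 5+1, 4+2, 4+1+1, 3+2+1, 3+1+1+1, 2+1+1+1+1 (499 of its 720 elements, about 69% of primes). None of the 79 primes tested shows any such pattern (for each of these groups the chance of that is below 10^-4), which rules them out. Hence G = D_6 (6T3), of order 12.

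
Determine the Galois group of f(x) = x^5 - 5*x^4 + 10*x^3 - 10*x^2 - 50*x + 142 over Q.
The polynomial f is an irreducible quintic over Q, so G = Gal(f/Q) is a transitive subgroup of S_5: one of C_5 (5T1, order 5), D_5 (5T2, order 10), F_20 (5T3, order 20), A_5 (5T4, order 60) or S_5 (5T5, order 120). The discriminant of f is 58564000000 = 242000^2, a perfect square, so G is contained in A_5. The transitive groups of degree 5 contained in A_5 are: C_5 (5T1, order 5), D_5 (5T2, order 10), A_5 (5T4, order 60). By Dedekind's theorem, for a prime p not dividing disc(f) the degrees of the irreducible factors of f mod p form the cycle type of an element of G. Factoring f modulo the 3 such primes p <= 13 (skipping 2, 5, 11, which divide the discriminant), each new pattern first appears at: mod 3: f = (x^5 + x^4 + x^3 + 2x^2 + x + 1), pattern 5; mod 13: f = (x + 5)(x + 7)(x^3 + 9x^2 + 10x + 10), pattern 3+1+1. No other pattern occurs in this range, so the set of observed cycle types is {5, 3+1+1}. Among the candidates above, the only group containing elements of all these cycle types is A_5 (5T4) — each of C_5 (5T1), D_5 (5T2) lacks at least one of them. Hence G = A_5 (5T4), of order 60.

A_5 (order 60)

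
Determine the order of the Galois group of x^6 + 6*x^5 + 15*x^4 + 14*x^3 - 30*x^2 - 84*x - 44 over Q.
12

The degree of the splitting field over Q equals the order of the Galois group, so first determine the group. The polynomial f is an irreducible sextic over Q, so G = Gal(f/Q) is one of the 16 transitive subgroups 6T1, ..., 6T16 of S_6. The discriminant of f is 304930925568, which is not a perfect square, so G is not contained in A_6. The transitive groups of degree 6 not contained in A_6 are: C_6 (6T1, order 6), S_3 (6T2, order 6), D_6 (6T3, order 12), C_3 x S_3 (6T5, order 18), A_4 x C_2 (6T6, order 24), S_4 (6T8, order 24), S_3 x S_3 (6T9, order 36), S_4 x C_2 (6T11, order 48), (S_3 x S_3) : C_2 (6T13, order 72), PGL(2,5) (6T14, order 120), S_6 (6T16, order 720). By Dedekind's theorem, for a prime p not dividing disc(f) the degrees of the irreducible factors of f mod p form the cycle type of an element of G. Factoring f modulo the 79 such primes p <= 421 (skipping 2, 3, 41, which divide the discriminant), each new pattern first appears at: mod 5: f = (x^2 + x + 1)(x^2 + 2x + 4)(x^2 + 3x + 4), pattern 2+2+2; mod 7: f = (x^6 + 6x^5 + x^4 + 5x^2 + 5), pattern 6; mod 11: f = (x)(x + 6)(x^2 + 3x + 10)(x^2 + 8x + 3), pattern 2+2+1+1; mod 13: f = (x^3 + 3x^2 + 2x + 1)(x^3 + 3x^2 + 4x + 8), pattern 3+3; mod 61: f = (x + 22)(x + 31)(x + 38)(x + 43)(x + 56)(x + 60), pattern 1+1+1+1+1+1. No other pattern occurs in this range, so the set of observed cycle types is {2+2+2, 6, 2+2+1+1, 3+3, 1+1+1+1+1+1}. The candidates containing elements of all these cycle types are D_6 (6T3) of order 12, A_4 x C_2 (6T6) of order 24, S_3 x S_3 (6T9) of order 36, S_4 x C_2 (6T11) of order 48, (S_3 x S_3) : C_2 (6T13) of order 72, PGL(2,5) (6T14) of order 120, S_6 (6T16) of order 720; the others are excluded. The observed types are precisely the cycle types that occur in D_6 (6T3). Each of the other remaining candidates has further cycle types, and by the Chebotarev density theorem the matching factorization patterns would occur for a proportion of primes equal to their share of the group: A_4 x C_2 (6T6) additionally contains elements of type 2+1+1+1+1 (3 of its 24 elements, about 12% of primes); S_3 x S_3 (6T9) additionally contains elements of type 3+1+1+1 (4 of its 36 elements, about 11% of primes); S_4 x C_2 (6T11) additionally contains elements of type 4+2, 4+1+1, 2+1+1+1+1 (15 of its 48 elements, about 31% of primes); (S_3 x S_3) : C_2 (6T13) additionally contains elements of type 4+2, 3+2+1, 3+1+1+1, 2+1+1+1+1 (40 of its 72 elements, about 56% of primes); PGL(2,5) (6T14) additionally contains elements of type 5+1, 4+1+1 (54 of its 120 elements, about 45% of primes); S_6 (6T16) additionally contains elements of type 5+1, 4+2, 4+1+1, 3+2+1, 3+1+1+1, 2+1+1+1+1 (499 of its 720 elements, about 69% of primes). None of the 79 primes tested shows any such pattern (for each of these groups the chance of that is below 10^-4), which rules them out. Hence G = D_6 (6T3), of order 12. The Galois group D_6 (6T3) has order 12, so the splitting field has degree 12 over Q.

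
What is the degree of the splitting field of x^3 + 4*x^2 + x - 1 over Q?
The degree of the splitting field over Q equals the order of the Galois group, so first determine the group. The polynomial is an irreducible cubic over Q and its discriminant is 169 = 13^2, a perfect square. For an irreducible cubic, a square discriminant forces the Galois group to be A_3, the cyclic group of order 3. The Galois group C_3 (3T1) has order 3, so the splitting field has degree 3 over Q.

3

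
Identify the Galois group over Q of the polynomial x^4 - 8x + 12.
A_4 (order 12)

The polynomial is an irreducible quartic over Q and its discriminant is 331776 = 576^2, a perfect square, so the Galois group is contained in A_4. The resolvent cubic y^3 - 48*y - 64 is irreducible over Q. An irreducible resolvent with square discriminant gives A_4.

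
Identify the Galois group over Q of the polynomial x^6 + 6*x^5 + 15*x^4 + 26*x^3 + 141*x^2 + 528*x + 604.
The polynomial f is an irreducible sextic over Q, so G = Gal(f/Q) is one of the 16 transitive subgroups 6T1, ..., 6T16 of S_6. The discriminant of f is -941328478973952, which is not a perfect square, so G is not contained in A_6. The transitive groups of degree 6 not contained in A_6 are: C_6 (6T1, order 6), S_3 (6T2, order 6), D_6 (6T3, order 12), C_3 x S_3 (6T5, order 18), A_4 x C_2 (6T6, order 24), S_4 (6T8, order 24), S_3 x S_3 (6T9, order 36), S_4 x C_2 (6T11, order 48), (S_3 x S_3) : C_2 (6T13, order 72), PGL(2,5) (6T14, order 120), S_6 (6T16, order 720). By Dedekind's theorem, for a prime p not dividing disc(f) the degrees of the irreducible factors of f mod p form the cycle type of an element of G. Factoring f modulo the 23 such primes p <= 103 (skipping 2, 3, 17, 67, which divide the discriminant), each new pattern first appears at: mod 5: f = (x^2 + x + 2)(x^2 + 2x + 4)(x^2 + 3x + 3), pattern 2+2+2; mod 7: f = (x^3 + 3x^2 + x + 4)(x^3 + 3x^2 + 5x + 4), pattern 3+3; mod 61: f = (x + 22)(x + 29)(x + 44)(x + 47)(x + 49)(x + 59), pattern 1+1+1+1+1+1. No other pattern occurs in this range, so the set of observed cycle types is {2+2+2, 3+3, 1+1+1+1+1+1}. The candidates containing elements of all these cycle types are C_6 (6T1) of order 6, S_3 (6T2) of order 6, D_6 (6T3) of order 12, C_3 x S_3 (6T5) of order 18, A_4 x C_2 (6T6) of order 24, S_4 (6T8) of order 24, S_3 x S_3 (6T9) of order 36, S_4 x C_2 (6T11) of order 48, (S_3 x S_3) : C_2 (6T13) of order 72, PGL(2,5) (6T14) of order 120, S_6 (6T16) of order 720; the others are excluded. The observed types are precisely the cycle types that occur in S_3 (6T2). Each of the other remaining candidates has further cycle types, and by the Chebotarev density theorem the matching factorization patterns would occur for a proportion of primes equal to their share of the group: C_6 (6T1) additionally contains elements of type 6 (2 of its 6 elements, about 33% of primes); D_6 (6T3) additionally contains elements of type 6, 2+2+1+1 (5 of its 12 elements, about 42% of primes); C_3 x S_3 (6T5) additionally contains elements of type 6, 3+1+1+1 (10 of its 18 elements, about 56% of primes); A_4 x C_2 (6T6) additionally contains elements of type 6, 2+2+1+1, 2+1+1+1+1 (14 of its 24 elements, about 58% of primes); S_4 (6T8) additionally contains elements of type 4+1+1, 2+2+1+1 (9 of its 24 elements, about 38% of primes); S_3 x S_3 (6T9) additionally contains elements of type 6, 3+1+1+1, 2+2+1+1 (25 of its 36 elements, about 69% of primes); S_4 x C_2 (6T11) additionally contains elements of type 6, 4+2, 4+1+1, 2+2+1+1, 2+1+1+1+1 (32 of its 48 elements, about 67% of primes); (S_3 x S_3) : C_2 (6T13) additionally contains elements of type 6, 4+2, 3+2+1, 3+1+1+1, 2+2+1+1, 2+1+1+1+1 (61 of its 72 elements, about 85% of primes); PGL(2,5) (6T14) additionally contains elements of type 6, 5+1, 4+1+1, 2+2+1+1 (89 of its 120 elements, about 74% of primes); S_6 (6T16) additionally contains elements of type 6, 5+1, 4+2, 4+1+1, 3+2+1, 3+1+1+1, 2+2+1+1, 2+1+1+1+1 (664 of its 720 elements, about 92% of primes). None of the 23 primes tested shows any such pattern (for each of these groups the chance of that is below 10^-4), which rules them out. Hence G = S_3 (6T2), of order 6.

S_3, S_3 acting on 6 points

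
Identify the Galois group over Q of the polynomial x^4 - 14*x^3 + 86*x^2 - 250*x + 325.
The polynomial is an irreducible quartic over Q and its discriminant is 9734400 = 3120^2, a perfect square, so the Galois group is contained in A_4. The resolvent cubic y^3 - 86*y^2 + 2200*y - 14400 splits completely over Q, which gives the Klein four-group V_4.

V_4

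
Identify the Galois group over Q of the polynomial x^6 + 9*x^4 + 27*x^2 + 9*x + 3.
The polynomial f is an irreducible sextic over Q, so G = Gal(f/Q) is one of the 16 transitive subgroups 6T1, ..., 6T16 of S_6. The discriminant of f is -68755887963, which is not a perfect square, so G is not contained in A_6. The transitive groups of degree 6 not contained in A_6 are: C_6 (6T1, order 6), S_3 (6T2, order 6), D_6 (6T3, order 12), C_3 x S_3 (6T5, order 18), A_4 x C_2 (6T6, order 24), S_4 (6T8, order 24), S_3 x S_3 (6T9, order 36), S_4 x C_2 (6T11, order 48), (S_3 x S_3) : C_2 (6T13, order 72), PGL(2,5) (6T14, order 120), S_6 (6T16, order 720). By Dedekind's theorem, for a prime p not dividing disc(f) the degrees of the irreducible factors of f mod p form the cycle type of an element of G. Factoring f modulo the 33 such primes p <= 151 (skipping 3, 7, 89, which divide the discriminant), each new pattern first appears at: mod 2: f = (x^6 + x^4 + x^2 + x + 1), pattern 6; mod 13: f = (x + 3)(x + 4)(x + 6)(x^3 + 7x + 6), pattern 3+1+1+1; mod 17: f = (x^2 + 5x + 12)(x^2 + 6x + 4)(x^2 + 6x + 16), pattern 2+2+2; mod 19: f = (x^3 + x + 4)(x^3 + 8x + 15), pattern 3+3; mod 73: f = (x + 24)(x + 36)(x + 43)(x + 54)(x + 67)(x + 68), pattern 1+1+1+1+1+1. No other pattern occurs in this range, so the set of observed cycle types is {6, 3+1+1+1, 2+2+2, 3+3, 1+1+1+1+1+1}. The candidates containing elements of all these cycle types are C_3 x S_3 (6T5) of order 18, S_3 x S_3 (6T9) of order 36, (S_3 x S_3) : C_2 (6T13) of order 72, S_6 (6T16) of order 720; the others are excluded. The observed types are precisely the cycle types that occur in C_3 x S_3 (6T5). Each of the other remaining candidates has further cycle types, and by the Chebotarev density theorem the matching factorization patterns would occur for a proportion of primes equal to their share of the group: S_3 x S_3 (6T9) additionally contains elements of type 2+2+1+1 (9 of its 36 elements, about 25% of primes); (S_3 x S_3) : C_2 (6T13) additionally contains elements of type 4+2, 3+2+1, 2+2+1+1, 2+1+1+1+1 (45 of its 72 elements, about 62% of primes); S_6 (6T16) additionally contains elements of type 5+1, 4+2, 4+1+1, 3+2+1, 2+2+1+1, 2+1+1+1+1 (504 of its 720 elements, about 70% of primes). None of the 33 primes tested shows any such pattern (for each of these groups the chance of that is below 10^-4), which rules them out. Hence G = C_3 x S_3 (6T5), of order 18.

6T5: C_3 x S_3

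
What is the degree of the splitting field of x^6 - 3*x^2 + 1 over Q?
The degree of the splitting field over Q equals the order of the Galois group, so first determine the group. The polynomial f is an irreducible sextic over Q, so G = Gal(f/Q) is one of the 16 transitive subgroups 6T1, ..., 6T16 of S_6. The discriminant of f is -419904, which is not a perfect square, so G is not contained in A_6. The transitive groups of degree 6 not contained in A_6 are: C_6 (6T1, order 6), S_3 (6T2, order 6), D_6 (6T3, order 12), C_3 x S_3 (6T5, order 18), A_4 x C_2 (6T6, order 24), S_4 (6T8, order 24), S_3 x S_3 (6T9, order 36), S_4 x C_2 (6T11, order 48), (S_3 x S_3) : C_2 (6T13, order 72), PGL(2,5) (6T14, order 120), S_6 (6T16, order 720). By Dedekind's theorem, for a prime p not dividing disc(f) the degrees of the irreducible factors of f mod p form the cycle type of an element of G. Factoring f modulo the 33 such primes p <= 149 (skipping 2, 3, which divide the discriminant), each new pattern first appears at: mod 5: f = (x^3 + 2x^2 + 2x + 3)(x^3 + 3x^2 + 2x + 2), pattern 3+3; mod 7: f = (x^6 + 4x^2 + 1), pattern 6; mod 17: f = (x + 8)(x + 9)(x^2 + 3)(x^2 + 10), pattern 2+2+1+1; mod 19: f = (x + 3)(x + 8)(x + 11)(x + 16)(x^2 + 16), pattern 2+1+1+1+1; mod 71: f = (x^2 + 16)(x^2 + 25)(x^2 + 30), pattern 2+2+2. No other pattern occurs in this range, so the set of observed cycle types is {3+3, 6, 2+2+1+1, 2+1+1+1+1, 2+2+2}. The candidates containing elements of all these cycle types are A_4 x C_2 (6T6) of order 24, S_4 x C_2 (6T11) of order 48, (S_3 x S_3) : C_2 (6T13) of order 72, S_6 (6T16) of order 720; the others are excluded. The observed types are precisely the cycle types that occur in A_4 x C_2 (6T6) (apart from the identity). Each of the other remaining candidates has further cycle types, and by the Chebotarev density theorem the matching factorization patterns would occur for a proportion of primes equal to their share of the group: S_4 x C_2 (6T11) additionally contains elements of type 4+2, 4+1+1 (12 of its 48 elements, about 25% of primes); (S_3 x S_3) : C_2 (6T13) additionally contains elements of type 4+2, 3+2+1, 3+1+1+1 (34 of its 72 elements, about 47% of primes); S_6 (6T16) additionally contains elements of type 5+1, 4+2, 4+1+1, 3+2+1, 3+1+1+1 (484 of its 720 elements, about 67% of primes). None of the 33 primes tested shows any such pattern (for each of these groups the chance of that is below 10^-4), which rules them out. Hence G = A_4 x C_2 (6T6), of order 24. The Galois group A_4 x C_2 (6T6) has order 24, so the splitting field has degree 24 over Q.

24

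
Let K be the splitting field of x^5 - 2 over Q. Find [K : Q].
20

The degree of the splitting field over Q equals the order of the Galois group, so first determine the group. The polynomial f is an irreducible quintic over Q, so G = Gal(f/Q) is a transitive subgroup of S_5: one of C_5 (5T1, order 5), D_5 (5T2, order 10), F_20 (5T3, order 20), A_5 (5T4, order 60) or S_5 (5T5, order 120). The discriminant of f is 50000, which is not a perfect square, so G is not contained in A_5. The transitive groups of degree 5 not contained in A_5 are: F_20 (5T3, order 20), S_5 (5T5, order 120). By Dedekind's theorem, for a prime p not dividing disc(f) the degrees of the irreducible factors of f mod p form the cycle type of an element of G. Factoring f modulo the 18 such primes p <= 71 (skipping 2, 5, which divide the discriminant), each new pattern first appears at: mod 3: f = (x + 1)(x^4 + 2x^3 + x^2 + 2x + 1), pattern 4+1; mod 11: f = (x^5 + 9), pattern 5; mod 19: f = (x + 4)(x^2 + 16x + 16)(x^2 + 18x + 16), pattern 2+2+1. No other pattern occurs in this range, so the set of observed cycle types is {4+1, 5, 2+2+1}. The candidates containing elements of all these cycle types are F_20 (5T3) of order 20, S_5 (5T5) of order 120; the others are excluded. The observed types are precisely the cycle types that occur in F_20 (5T3) (apart from the identity). Each of the other remaining candidates has further cycle types, and by the Chebotarev density theorem the matching factorization patterns would occur for a proportion of primes equal to their share of the group: S_5 (5T5) additionally contains elements of type 3+2, 3+1+1, 2+1+1+1 (50 of its 120 elements, about 42% of primes). None of the 18 primes tested shows any such pattern (for each of these groups the chance of that is below 10^-4), which rules them out. Hence G = F_20 (5T3), of order 20. The Galois group F_20 (5T3) has order 20, so the splitting field has degree 20 over Q.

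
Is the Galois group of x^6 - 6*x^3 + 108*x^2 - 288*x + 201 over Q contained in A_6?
The polynomial is irreducible of degree 6 over Q. Its discriminant is -941328478973952, which is not a perfect square. A Galois group lies in the alternating group exactly when the discriminant is a square in Q, so the Galois group (S_3) is not contained in A_6.

No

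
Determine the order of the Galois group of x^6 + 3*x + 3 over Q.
72

The degree of the splitting field over Q equals the order of the Galois group, so first determine the group. The polynomial f is an irreducible sextic over Q, so G = Gal(f/Q) is one of the 16 transitive subgroups 6T1, ..., 6T16 of S_6. The discriminant of f is -9059283, which is not a perfect square, so G is not contained in A_6. The transitive groups of degree 6 not contained in A_6 are: C_6 (6T1, order 6), S_3 (6T2, order 6), D_6 (6T3, order 12), C_3 x S_3 (6T5, order 18), A_4 x C_2 (6T6, order 24), S_4 (6T8, order 24), S_3 x S_3 (6T9, order 36), S_4 x C_2 (6T11, order 48), (S_3 x S_3) : C_2 (6T13, order 72), PGL(2,5) (6T14, order 120), S_6 (6T16, order 720). By Dedekind's theorem, for a prime p not dividing disc(f) the degrees of the irreducible factors of f mod p form the cycle type of an element of G. Factoring f modulo the 28 such primes p <= 127 (skipping 3, 17, 43, which divide the discriminant), each new pattern first appears at: mod 2: f = (x^6 + x + 1), pattern 6; mod 7: f = (x + 6)(x^2 + 3x + 6)(x^3 + 5x^2 + x + 3), pattern 3+2+1; mod 11: f = (x^2 + 2x + 2)(x^4 + 9x^3 + 2x^2 + 7), pattern 4+2; mod 13: f = (x + 5)(x + 10)(x^2 + x + 3)(x^2 + 10x + 6), pattern 2+2+1+1; mod 61: f = (x + 2)(x + 4)(x + 10)(x + 21)(x^2 + 24x + 50), pattern 2+1+1+1+1; mod 97: f = (x + 10)(x + 12)(x + 49)(x^3 + 26x^2 + 60x + 34), pattern 3+1+1+1; mod 113: f = (x^2 + 4x + 10)(x^2 + 45x + 105)(x^2 + 64x + 72), pattern 2+2+2; mod 127: f = (x^3 + 39x^2 + 18x + 106)(x^3 + 88x^2 + 106x + 18), pattern 3+3. No other pattern occurs in this range, so the set of observed cycle types is {6, 3+2+1, 4+2, 2+2+1+1, 2+1+1+1+1, 3+1+1+1, 2+2+2, 3+3}. The candidates containing elements of all these cycle types are (S_3 x S_3) : C_2 (6T13) of order 72, S_6 (6T16) of order 720; the others are excluded. The observed types are precisely the cycle types that occur in (S_3 x S_3) : C_2 (6T13) (apart from the identity). Each of the other remaining candidates has further cycle types, and by the Chebotarev density theorem the matching factorization patterns would occur for a proportion of primes equal to their share of the group: S_6 (6T16) additionally contains elements of type 5+1, 4+1+1 (234 of its 720 elements, about 32% of primes). None of the 28 primes tested shows any such pattern (for each of these groups the chance of that is below 10^-4), which rules them out. Hence G = (S_3 x S_3) : C_2 (6T13), of order 72. The Galois group (S_3 x S_3) : C_2 (6T13) has order 72, so the splitting field has degree 72 over Q.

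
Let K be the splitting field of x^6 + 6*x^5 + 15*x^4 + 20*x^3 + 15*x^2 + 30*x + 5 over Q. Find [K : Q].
The degree of the splitting field over Q equals the order of the Galois group, so first determine the group. The polynomial f is an irreducible sextic over Q, so G = Gal(f/Q) is one of the 16 transitive subgroups 6T1, ..., 6T16 of S_6. The discriminant of f is 746496000000 = 864000^2, a perfect square, so G is contained in A_6. The transitive groups of degree 6 contained in A_6 are: A_4 (6T4, order 12), S_4 (6T7, order 24), (C_3 x C_3) : C_4 (6T10, order 36), PSL(2,5) (6T12, order 60), A_6 (6T15, order 360). By Dedekind's theorem, for a prime p not dividing disc(f) the degrees of the irreducible factors of f mod p form the cycle type of an element of G. Factoring f modulo the 6 such primes p <= 23 (skipping 2, 3, 5, which divide the discriminant), each new pattern first appears at: mod 7: f = (x + 4)(x^5 + 2x^4 + 6x^2 + 5x + 3), pattern 5+1; mod 23: f = (x + 8)(x + 13)(x + 22)(x^3 + 9x^2 + 5x + 13), pattern 3+1+1+1. No other pattern occurs in this range, so the set of observed cycle types is {5+1, 3+1+1+1}. Among the candidates above, the only group containing elements of all these cycle types is A_6 (6T15) — each of A_4 (6T4), S_4 (6T7), (C_3 x C_3) : C_4 (6T10), PSL(2,5) (6T12) lacks at least one of them. Hence G = A_6 (6T15), of order 360. The Galois group A_6 (6T15) has order 360, so the splitting field has degree 360 over Q.

360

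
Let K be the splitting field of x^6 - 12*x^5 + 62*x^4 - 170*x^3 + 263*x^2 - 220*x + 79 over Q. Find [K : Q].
48

The degree of the splitting field over Q equals the order of the Galois group, so first determine the group. The polynomial f is an irreducible sextic over Q, so G = Gal(f/Q) is one of the 16 transitive subgroups 6T1, ..., 6T16 of S_6. The discriminant of f is -7441984, which is not a perfect square, so G is not contained in A_6. The transitive groups of degree 6 not contained in A_6 are: C_6 (6T1, order 6), S_3 (6T2, order 6), D_6 (6T3, order 12), C_3 x S_3 (6T5, order 18), A_4 x C_2 (6T6, order 24), S_4 (6T8, order 24), S_3 x S_3 (6T9, order 36), S_4 x C_2 (6T11, order 48), (S_3 x S_3) : C_2 (6T13, order 72), PGL(2,5) (6T14, order 120), S_6 (6T16, order 720). By Dedekind's theorem, for a prime p not dividing disc(f) the degrees of the irreducible factors of f mod p form the cycle type of an element of G. Factoring f modulo the 17 such primes p <= 71 (skipping 2, 11, 31, which divide the discriminant), each new pattern first appears at: mod 3: f = (x + 1)(x + 2)(x^4 + x + 2), pattern 4+1+1; mod 5: f = (x^3 + x^2 + 4x + 3)(x^3 + 2x^2 + x + 3), pattern 3+3; mod 7: f = (x^6 + 2x^5 + 6x^4 + 5x^3 + 4x^2 + 4x + 2), pattern 6; mod 13: f = (x^2 + 8x + 9)(x^4 + 6x^3 + 5x^2 + 9x + 3), pattern 4+2; mod 37: f = (x + 5)(x + 15)(x^2 + 12x + 18)(x^2 + 30x + 27), pattern 2+2+1+1; mod 47: f = (x + 2)(x + 15)(x + 20)(x + 25)(x^2 + 20x + 18), pattern 2+1+1+1+1; mod 67: f = (x^2 + 4x + 8)(x^2 + 14x + 58)(x^2 + 37x + 11), pattern 2+2+2. No other pattern occurs in this range, so the set of observed cycle types is {4+1+1, 3+3, 6, 4+2, 2+2+1+1, 2+1+1+1+1, 2+2+2}. The candidates containing elements of all these cycle types are S_4 x C_2 (6T11) of order 48, S_6 (6T16) of order 720; the others are excluded. The observed types are precisely the cycle types that occur in S_4 x C_2 (6T11) (apart from the identity). Each of the other remaining candidates has further cycle types, and by the Chebotarev density theorem the matching factorization patterns would occur for a proportion of primes equal to their share of the group: S_6 (6T16) additionally contains elements of type 5+1, 3+2+1, 3+1+1+1 (304 of its 720 elements, about 42% of primes). None of the 17 primes tested shows any such pattern (for each of these groups the chance of that is below 10^-4), which rules them out. Hence G = S_4 x C_2 (6T11), of order 48. The Galois group S_4 x C_2 (6T11) has order 48, so the splitting field has degree 48 over Q.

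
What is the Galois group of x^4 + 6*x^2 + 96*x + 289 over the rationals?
V_4 (order 4)

The polynomial is an irreducible quartic over Q and its discriminant is 5800345600 = 76160^2, a perfect square, so the Galois group is contained in A_4. The resolvent cubic y^3 - 6*y^2 - 1156*y - 2280 splits completely over Q, which gives the Klein four-group V_4.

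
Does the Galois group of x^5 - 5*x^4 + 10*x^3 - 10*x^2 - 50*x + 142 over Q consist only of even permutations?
Yes

The polynomial is irreducible of degree 5 over Q. Its discriminant is 58564000000 = 242000^2, a perfect square. A Galois group lies in the alternating group exactly when the discriminant is a square in Q, so the Galois group (A_5) is contained in A_5.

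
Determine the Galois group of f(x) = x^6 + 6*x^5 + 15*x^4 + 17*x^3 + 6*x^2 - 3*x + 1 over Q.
C_3 x S_3 (order 18)

The polynomial f is an irreducible sextic over Q, so G = Gal(f/Q) is one of the 16 transitive subgroups 6T1, ..., 6T16 of S_6. The discriminant of f is -177147, which is not a perfect square, so G is not contained in A_6. The transitive groups of degree 6 not contained in A_6 are: C_6 (6T1, order 6), S_3 (6T2, order 6), D_6 (6T3, order 12), C_3 x S_3 (6T5, order 18), A_4 x C_2 (6T6, order 24), S_4 (6T8, order 24), S_3 x S_3 (6T9, order 36), S_4 x C_2 (6T11, order 48), (S_3 x S_3) : C_2 (6T13, order 72), PGL(2,5) (6T14, order 120), S_6 (6T16, order 720). By Dedekind's theorem, for a prime p not dividing disc(f) the degrees of the irreducible factors of f mod p form the cycle type of an element of G. Factoring f modulo the 33 such primes p <= 139 (skipping 3, which divides the discriminant), each new pattern first appears at: mod 2: f = (x^6 + x^4 + x^3 + x + 1), pattern 6; mod 7: f = (x + 2)(x + 3)(x + 5)(x^3 + 3x^2 + 3x + 4), pattern 3+1+1+1; mod 17: f = (x^2 + 3x + 9)(x^2 + 6x + 12)(x^2 + 14x + 3), pattern 2+2+2; mod 19: f = (x^3 + 3x^2 + 3x + 7)(x^3 + 3x^2 + 3x + 11), pattern 3+3; mod 73: f = (x + 14)(x + 22)(x + 23)(x + 30)(x + 31)(x + 32), pattern 1+1+1+1+1+1. No other pattern occurs in this range, so the set of observed cycle types is {6, 3+1+1+1, 2+2+2, 3+3, 1+1+1+1+1+1}. The candidates containing elements of all these cycle types are C_3 x S_3 (6T5) of order 18, S_3 x S_3 (6T9) of order 36, (S_3 x S_3) : C_2 (6T13) of order 72, S_6 (6T16) of order 720; the others are excluded. The observed types are precisely the cycle types that occur in C_3 x S_3 (6T5). Each of the other remaining candidates has further cycle types, and by the Chebotarev density theorem the matching factorization patterns would occur for a proportion of primes equal to their share of the group: S_3 x S_3 (6T9) additionally contains elements of type 2+2+1+1 (9 of its 36 elements, about 25% of primes); (S_3 x S_3) : C_2 (6T13) additionally contains elements of type 4+2, 3+2+1, 2+2+1+1, 2+1+1+1+1 (45 of its 72 elements, about 62% of primes); S_6 (6T16) additionally contains elements of type 5+1, 4+2, 4+1+1, 3+2+1, 2+2+1+1, 2+1+1+1+1 (504 of its 720 elements, about 70% of primes). None of the 33 primes tested shows any such pattern (for each of these groups the chance of that is below 10^-4), which rules them out. Hence G = C_3 x S_3 (6T5), of order 18.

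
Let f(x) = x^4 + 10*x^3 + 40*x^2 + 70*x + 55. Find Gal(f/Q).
C_4, the cyclic group of order 4

The polynomial is an irreducible quartic over Q and its discriminant is 512000, which is not a perfect square, so the Galois group is not contained in A_4. The resolvent cubic y^3 - 40*y^2 + 480*y - 1600 has exactly one rational root, so the Galois group is C_4 or D_4. The quartic becomes reducible over Q(sqrt(disc)), so the group is C_4.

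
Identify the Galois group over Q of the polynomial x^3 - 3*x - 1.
The polynomial is an irreducible cubic over Q and its discriminant is 81 = 9^2, a perfect square. For an irreducible cubic, a square discriminant forces the Galois group to be A_3, the cyclic group of order 3.

C_3, A_3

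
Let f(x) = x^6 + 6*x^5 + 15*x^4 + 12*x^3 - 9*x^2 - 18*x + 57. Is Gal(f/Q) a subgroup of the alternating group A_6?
No

The polynomial is irreducible of degree 6 over Q. Its discriminant is -21134460321792, which is not a perfect square. A Galois group lies in the alternating group exactly when the discriminant is a square in Q, so the Galois group (C_6) is not contained in A_6.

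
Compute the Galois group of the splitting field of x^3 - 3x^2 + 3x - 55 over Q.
The polynomial is an irreducible cubic over Q and its discriminant is -78732, which is not a perfect square. For an irreducible cubic, a non-square discriminant gives Galois group S_3.

S_3 (order 6)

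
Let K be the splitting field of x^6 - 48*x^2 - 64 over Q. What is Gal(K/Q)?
The polynomial f is an irreducible sextic over Q, so G = Gal(f/Q) is one of the 16 transitive subgroups 6T1, ..., 6T16 of S_6. The discriminant of f is 450868486864896 = 21233664^2, a perfect square, so G is contained in A_6. The transitive groups of degree 6 contained in A_6 are: A_4 (6T4, order 12), S_4 (6T7, order 24), (C_3 x C_3) : C_4 (6T10, order 36), PSL(2,5) (6T12, order 60), A_6 (6T15, order 360). By Dedekind's theorem, for a prime p not dividing disc(f) the degrees of the irreducible factors of f mod p form the cycle type of an element of G. Factoring f modulo the 33 such primes p <= 149 (skipping 2, 3, which divide the discriminant), each new pattern first appears at: mod 5: f = (x^3 + 2x^2 + 2x + 3)(x^3 + 3x^2 + 2x + 2), pattern 3+3; mod 17: f = (x + 4)(x + 13)(x^2 + 5)(x^2 + 11), pattern 2+2+1+1; mod 71: f = (x + 7)(x + 8)(x + 10)(x + 61)(x + 63)(x + 64), pattern 1+1+1+1+1+1. No other pattern occurs in this range, so the set of observed cycle types is {3+3, 2+2+1+1, 1+1+1+1+1+1}. The candidates containing elements of all these cycle types are A_4 (6T4) of order 12, S_4 (6T7) of order 24, (C_3 x C_3) : C_4 (6T10) of order 36, PSL(2,5) (6T12) of order 60, A_6 (6T15) of order 360; the others are excluded. The observed types are precisely the cycle types that occur in A_4 (6T4). Each of the other remaining candidates has further cycle types, and by the Chebotarev density theorem the matching factorization patterns would occur for a proportion of primes equal to their share of the group: S_4 (6T7) additionally contains elements of type 4+2 (6 of its 24 elements, about 25% of primes); (C_3 x C_3) : C_4 (6T10) additionally contains elements of type 4+2, 3+1+1+1 (22 of its 36 elements, about 61% of primes); PSL(2,5) (6T12) additionally contains elements of type 5+1 (24 of its 60 elements, about 40% of primes); A_6 (6T15) additionally contains elements of type 5+1, 4+2, 3+1+1+1 (274 of its 360 elements, about 76% of primes). None of the 33 primes tested shows any such pattern (for each of these groups the chance of that is below 10^-4), which rules them out. Hence G = A_4 (6T4), of order 12.

A_4 (also written A4)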